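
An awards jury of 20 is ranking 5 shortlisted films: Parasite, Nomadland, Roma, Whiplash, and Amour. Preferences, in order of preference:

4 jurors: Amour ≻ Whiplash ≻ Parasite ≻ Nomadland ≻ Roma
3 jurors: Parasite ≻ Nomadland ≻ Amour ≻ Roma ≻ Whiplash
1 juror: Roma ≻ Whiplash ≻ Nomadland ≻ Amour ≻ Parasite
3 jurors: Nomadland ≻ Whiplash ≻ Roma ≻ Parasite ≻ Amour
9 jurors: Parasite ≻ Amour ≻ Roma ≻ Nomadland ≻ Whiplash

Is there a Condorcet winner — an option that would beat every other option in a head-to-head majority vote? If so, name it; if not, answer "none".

Parasite

Parasite vs Nomadland: 16–4 for Parasite.
Parasite vs Roma: 16–4 for Parasite.
Parasite vs Whiplash: 12–8 for Parasite.
Parasite vs Amour: 15–5 for Parasite.
Parasite beats every other option head-to-head.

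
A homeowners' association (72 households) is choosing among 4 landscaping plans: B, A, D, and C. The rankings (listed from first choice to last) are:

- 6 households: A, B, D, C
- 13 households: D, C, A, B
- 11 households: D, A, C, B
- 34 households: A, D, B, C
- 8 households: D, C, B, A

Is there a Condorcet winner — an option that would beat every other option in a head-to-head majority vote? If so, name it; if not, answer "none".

A

A vs B: 64–8 for A.
A vs D: 40–32 for A.
A vs C: 51–21 for A.
A beats every other option head-to-head.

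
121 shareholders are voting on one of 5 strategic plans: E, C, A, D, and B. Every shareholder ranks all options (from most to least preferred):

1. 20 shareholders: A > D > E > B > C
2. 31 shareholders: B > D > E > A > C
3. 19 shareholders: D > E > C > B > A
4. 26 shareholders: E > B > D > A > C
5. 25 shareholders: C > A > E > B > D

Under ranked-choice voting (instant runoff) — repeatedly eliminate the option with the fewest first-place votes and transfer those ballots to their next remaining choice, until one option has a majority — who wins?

Round 1: E 26, C 25, A 20, D 19, B 31. Eliminate D.
Round 2: E 45, C 25, A 20, B 31. Eliminate A.
Round 3: E 65, C 25, B 31. E has a majority.

E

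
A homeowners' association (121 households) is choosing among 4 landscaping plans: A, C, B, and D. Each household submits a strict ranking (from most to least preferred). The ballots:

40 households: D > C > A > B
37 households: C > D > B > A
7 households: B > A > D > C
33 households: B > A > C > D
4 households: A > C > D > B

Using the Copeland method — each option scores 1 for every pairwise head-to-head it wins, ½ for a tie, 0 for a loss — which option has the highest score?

A: loses to C, B, and D → score 0.
C: beats A, B, and D → score 3.
B: beats A; loses to C and D → score 1.
D: beats A and B; loses to C → score 2.
C has the best pairwise record.

C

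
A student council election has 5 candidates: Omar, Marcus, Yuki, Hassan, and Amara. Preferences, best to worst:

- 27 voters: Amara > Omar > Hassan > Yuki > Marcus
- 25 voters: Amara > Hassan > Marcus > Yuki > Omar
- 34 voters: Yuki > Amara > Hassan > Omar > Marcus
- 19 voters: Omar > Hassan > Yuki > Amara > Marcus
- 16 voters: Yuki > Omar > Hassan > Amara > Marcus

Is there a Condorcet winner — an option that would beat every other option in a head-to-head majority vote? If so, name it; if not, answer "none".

Checking pairwise contests:
Yuki beats Omar 75–46.
Omar beats Marcus 96–25.
Hassan beats Yuki 71–50.
Omar beats Hassan 62–59.
Yuki beats Amara 69–52.
Every option loses at least one head-to-head, so there is no Condorcet winner.

none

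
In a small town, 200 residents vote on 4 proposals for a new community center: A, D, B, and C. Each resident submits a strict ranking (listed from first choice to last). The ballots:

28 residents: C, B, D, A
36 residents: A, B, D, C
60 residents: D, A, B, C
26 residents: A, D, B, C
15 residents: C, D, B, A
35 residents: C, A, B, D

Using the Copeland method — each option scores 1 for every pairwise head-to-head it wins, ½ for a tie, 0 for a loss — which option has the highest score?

D

A: beats B and C; loses to D → score 2.
D: beats A, B, and C → score 3.
B: beats C; loses to A and D → score 1.
C: loses to A, D, and B → score 0.
D has the best pairwise record.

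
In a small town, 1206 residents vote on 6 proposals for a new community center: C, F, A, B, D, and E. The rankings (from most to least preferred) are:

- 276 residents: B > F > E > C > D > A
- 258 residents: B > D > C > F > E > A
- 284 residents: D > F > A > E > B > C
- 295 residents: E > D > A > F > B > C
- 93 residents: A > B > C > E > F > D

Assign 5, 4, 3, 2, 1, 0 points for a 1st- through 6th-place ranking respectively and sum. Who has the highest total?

C: 276·2 + 258·3 + 284·0 + 295·0 + 93·3 = 1605
F: 276·4 + 258·2 + 284·4 + 295·2 + 93·1 = 3439
A: 276·0 + 258·0 + 284·3 + 295·3 + 93·5 = 2202
B: 276·5 + 258·5 + 284·1 + 295·1 + 93·4 = 3621
D: 276·1 + 258·4 + 284·5 + 295·4 + 93·0 = 3908
E: 276·3 + 258·1 + 284·2 + 295·5 + 93·2 = 3315
D has the highest Borda score (3908).

D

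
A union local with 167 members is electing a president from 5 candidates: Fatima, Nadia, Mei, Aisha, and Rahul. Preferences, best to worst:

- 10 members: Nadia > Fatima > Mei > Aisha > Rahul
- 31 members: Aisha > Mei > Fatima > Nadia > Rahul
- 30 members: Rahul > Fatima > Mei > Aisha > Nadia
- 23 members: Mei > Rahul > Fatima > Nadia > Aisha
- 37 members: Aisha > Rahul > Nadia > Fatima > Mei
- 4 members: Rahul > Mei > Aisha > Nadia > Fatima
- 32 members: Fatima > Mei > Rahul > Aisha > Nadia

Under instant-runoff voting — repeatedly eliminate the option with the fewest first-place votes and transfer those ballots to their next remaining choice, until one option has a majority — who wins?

Rahul

Round 1: Fatima 32, Nadia 10, Mei 23, Aisha 68, Rahul 34. Eliminate Nadia.
Round 2: Fatima 42, Mei 23, Aisha 68, Rahul 34. Eliminate Mei.
Round 3: Fatima 42, Aisha 68, Rahul 57. Eliminate Fatima.
Round 4: Aisha 78, Rahul 89. Rahul has a majority.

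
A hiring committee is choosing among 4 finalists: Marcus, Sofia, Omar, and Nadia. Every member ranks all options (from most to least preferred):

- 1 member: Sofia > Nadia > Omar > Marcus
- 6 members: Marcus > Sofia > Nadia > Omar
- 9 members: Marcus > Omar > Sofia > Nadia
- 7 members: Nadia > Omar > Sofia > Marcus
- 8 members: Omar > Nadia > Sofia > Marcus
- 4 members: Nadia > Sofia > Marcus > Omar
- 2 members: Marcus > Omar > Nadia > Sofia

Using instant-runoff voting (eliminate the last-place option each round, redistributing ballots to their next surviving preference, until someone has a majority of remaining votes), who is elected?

Nadia

Round 1: Marcus 17, Sofia 1, Omar 8, Nadia 11. Eliminate Sofia.
Round 2: Marcus 17, Omar 8, Nadia 12. Eliminate Omar.
Round 3: Marcus 17, Nadia 20. Nadia has a majority.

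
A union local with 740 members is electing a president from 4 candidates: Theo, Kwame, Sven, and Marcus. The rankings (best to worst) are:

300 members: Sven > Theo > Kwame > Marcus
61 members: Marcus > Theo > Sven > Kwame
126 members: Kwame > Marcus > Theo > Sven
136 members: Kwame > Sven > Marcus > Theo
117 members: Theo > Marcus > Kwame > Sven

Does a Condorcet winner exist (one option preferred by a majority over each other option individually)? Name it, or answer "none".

none

Checking pairwise contests:
Sven beats Theo 436–304.
Theo beats Kwame 478–262.
Kwame beats Sven 379–361.
Theo beats Marcus 417–323.
Every option loses at least one head-to-head, so there is no Condorcet winner.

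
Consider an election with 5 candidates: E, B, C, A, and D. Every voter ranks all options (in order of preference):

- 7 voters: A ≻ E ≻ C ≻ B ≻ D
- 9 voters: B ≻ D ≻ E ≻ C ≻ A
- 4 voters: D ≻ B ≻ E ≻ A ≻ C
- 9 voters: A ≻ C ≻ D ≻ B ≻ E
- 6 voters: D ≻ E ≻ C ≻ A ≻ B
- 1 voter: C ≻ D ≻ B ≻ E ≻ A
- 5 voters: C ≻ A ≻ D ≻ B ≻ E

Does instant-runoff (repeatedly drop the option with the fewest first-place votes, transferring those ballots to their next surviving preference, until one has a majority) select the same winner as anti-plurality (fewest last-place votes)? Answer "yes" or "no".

Instant-runoff — R1 E 0, B 9, C 6, A 16, D 10 (E out); R2 B 9, C 6, A 16, D 10 (C out); R3 B 9, A 21, D 11 (A winner). Winner: A.
Anti-plurality — last-place votes: E 14, B 6, C 4, A 10, D 7. Winner: C.
The two methods disagree.

no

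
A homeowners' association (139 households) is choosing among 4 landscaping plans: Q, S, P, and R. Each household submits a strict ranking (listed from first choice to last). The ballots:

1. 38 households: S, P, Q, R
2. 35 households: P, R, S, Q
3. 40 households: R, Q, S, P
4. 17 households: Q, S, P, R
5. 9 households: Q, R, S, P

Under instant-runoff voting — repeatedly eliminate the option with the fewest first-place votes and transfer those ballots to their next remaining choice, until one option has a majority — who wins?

R

Round 1: Q 26, S 38, P 35, R 40. Eliminate Q.
Round 2: S 55, P 35, R 49. Eliminate P.
Round 3: S 55, R 84. R has a majority.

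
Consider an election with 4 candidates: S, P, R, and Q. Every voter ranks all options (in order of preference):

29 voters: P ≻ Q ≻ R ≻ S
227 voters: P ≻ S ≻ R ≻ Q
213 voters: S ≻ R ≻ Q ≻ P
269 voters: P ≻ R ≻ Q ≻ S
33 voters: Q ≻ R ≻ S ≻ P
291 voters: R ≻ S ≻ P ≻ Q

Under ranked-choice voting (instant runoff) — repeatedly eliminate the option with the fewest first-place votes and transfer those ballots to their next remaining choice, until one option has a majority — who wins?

Round 1: S 213, P 525, R 291, Q 33. Eliminate Q.
Round 2: S 213, P 525, R 324. Eliminate S.
Round 3: P 525, R 537. R has a majority.

R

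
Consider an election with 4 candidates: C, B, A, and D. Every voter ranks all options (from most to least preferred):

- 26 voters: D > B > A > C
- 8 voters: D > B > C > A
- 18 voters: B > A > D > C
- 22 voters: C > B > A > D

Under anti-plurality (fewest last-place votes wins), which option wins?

Last-place votes: C 44, B 0, A 8, D 22.
B is ranked last by the fewest voters, so B wins.

B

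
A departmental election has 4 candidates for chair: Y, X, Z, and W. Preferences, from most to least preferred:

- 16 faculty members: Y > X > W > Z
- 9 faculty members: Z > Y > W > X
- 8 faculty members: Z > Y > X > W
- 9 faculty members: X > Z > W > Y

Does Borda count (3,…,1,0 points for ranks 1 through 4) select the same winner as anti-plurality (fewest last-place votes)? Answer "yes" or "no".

no

Borda — scores: Y 82, X 67, Z 69, W 34. Winner: Y.
Anti-plurality — last-place votes: Y 9, X 9, Z 16, W 8. Winner: W.
The two methods disagree.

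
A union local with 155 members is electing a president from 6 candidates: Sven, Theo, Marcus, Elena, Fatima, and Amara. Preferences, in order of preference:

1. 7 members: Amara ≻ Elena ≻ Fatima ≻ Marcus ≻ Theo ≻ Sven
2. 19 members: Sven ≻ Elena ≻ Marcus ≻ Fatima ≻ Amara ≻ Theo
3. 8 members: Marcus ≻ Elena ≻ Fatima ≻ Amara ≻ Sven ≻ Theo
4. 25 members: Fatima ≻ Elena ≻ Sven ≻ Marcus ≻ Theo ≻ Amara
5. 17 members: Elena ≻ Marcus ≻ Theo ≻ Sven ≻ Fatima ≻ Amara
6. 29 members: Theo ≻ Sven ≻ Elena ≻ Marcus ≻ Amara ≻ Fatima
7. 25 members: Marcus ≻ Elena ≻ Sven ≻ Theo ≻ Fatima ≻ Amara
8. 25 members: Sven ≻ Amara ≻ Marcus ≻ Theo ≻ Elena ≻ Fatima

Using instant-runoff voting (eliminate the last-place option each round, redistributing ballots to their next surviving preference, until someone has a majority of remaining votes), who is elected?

Round 1: Sven 44, Theo 29, Marcus 33, Elena 17, Fatima 25, Amara 7. Eliminate Amara.
Round 2: Sven 44, Theo 29, Marcus 33, Elena 24, Fatima 25. Eliminate Elena.
Round 3: Sven 44, Theo 29, Marcus 50, Fatima 32. Eliminate Theo.
Round 4: Sven 73, Marcus 50, Fatima 32. Eliminate Fatima.
Round 5: Sven 98, Marcus 57. Sven has a majority.

Sven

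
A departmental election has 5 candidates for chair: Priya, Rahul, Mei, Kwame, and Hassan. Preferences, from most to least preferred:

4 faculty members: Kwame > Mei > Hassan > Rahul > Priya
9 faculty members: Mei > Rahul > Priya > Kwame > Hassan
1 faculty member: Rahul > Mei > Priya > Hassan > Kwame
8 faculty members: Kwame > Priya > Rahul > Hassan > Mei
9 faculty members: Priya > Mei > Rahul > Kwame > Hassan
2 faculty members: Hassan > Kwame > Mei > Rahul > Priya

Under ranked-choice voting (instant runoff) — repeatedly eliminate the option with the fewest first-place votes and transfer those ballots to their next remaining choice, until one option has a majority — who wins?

Mei

Round 1: Priya 9, Rahul 1, Mei 9, Kwame 12, Hassan 2. Eliminate Rahul.
Round 2: Priya 9, Mei 10, Kwame 12, Hassan 2. Eliminate Hassan.
Round 3: Priya 9, Mei 10, Kwame 14. Eliminate Priya.
Round 4: Mei 19, Kwame 14. Mei has a majority.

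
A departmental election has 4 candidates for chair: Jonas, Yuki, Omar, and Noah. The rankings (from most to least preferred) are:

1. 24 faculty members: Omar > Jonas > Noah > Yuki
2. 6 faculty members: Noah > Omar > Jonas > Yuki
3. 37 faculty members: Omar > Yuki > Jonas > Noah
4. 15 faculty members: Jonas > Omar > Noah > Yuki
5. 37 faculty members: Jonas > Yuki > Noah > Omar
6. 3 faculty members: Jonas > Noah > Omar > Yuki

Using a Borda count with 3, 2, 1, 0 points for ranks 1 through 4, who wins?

Jonas: 24·2 + 6·1 + 37·1 + 15·3 + 37·3 + 3·3 = 256
Yuki: 24·0 + 6·0 + 37·2 + 15·0 + 37·2 + 3·0 = 148
Omar: 24·3 + 6·2 + 37·3 + 15·2 + 37·0 + 3·1 = 228
Noah: 24·1 + 6·3 + 37·0 + 15·1 + 37·1 + 3·2 = 100
Jonas has the highest Borda score (256).

Jonas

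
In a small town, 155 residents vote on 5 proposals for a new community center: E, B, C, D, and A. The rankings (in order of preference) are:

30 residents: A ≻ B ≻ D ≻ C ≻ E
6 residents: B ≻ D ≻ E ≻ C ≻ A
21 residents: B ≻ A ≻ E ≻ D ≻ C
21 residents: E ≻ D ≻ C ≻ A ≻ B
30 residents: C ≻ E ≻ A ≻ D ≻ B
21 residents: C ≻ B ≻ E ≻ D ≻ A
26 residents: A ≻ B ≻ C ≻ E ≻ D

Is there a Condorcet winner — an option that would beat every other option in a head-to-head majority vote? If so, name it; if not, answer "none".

none

Checking pairwise contests:
B beats E 104–51.
A beats B 107–48.
B beats C 83–72.
E beats D 119–36.
E beats A 78–77.
Every option loses at least one head-to-head, so there is no Condorcet winner.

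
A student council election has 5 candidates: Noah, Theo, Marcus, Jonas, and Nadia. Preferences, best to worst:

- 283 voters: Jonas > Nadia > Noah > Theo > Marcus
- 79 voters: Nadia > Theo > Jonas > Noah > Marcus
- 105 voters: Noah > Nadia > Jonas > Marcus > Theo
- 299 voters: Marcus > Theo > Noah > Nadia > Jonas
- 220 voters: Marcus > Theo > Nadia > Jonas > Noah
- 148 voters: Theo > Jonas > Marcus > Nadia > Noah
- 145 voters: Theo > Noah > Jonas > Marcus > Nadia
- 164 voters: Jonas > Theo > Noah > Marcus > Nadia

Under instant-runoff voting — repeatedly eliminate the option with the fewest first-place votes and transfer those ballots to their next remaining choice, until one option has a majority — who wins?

Jonas

Round 1: Noah 105, Theo 293, Marcus 519, Jonas 447, Nadia 79. Eliminate Nadia.
Round 2: Noah 105, Theo 372, Marcus 519, Jonas 447. Eliminate Noah.
Round 3: Theo 372, Marcus 519, Jonas 552. Eliminate Theo.
Round 4: Marcus 519, Jonas 924. Jonas has a majority.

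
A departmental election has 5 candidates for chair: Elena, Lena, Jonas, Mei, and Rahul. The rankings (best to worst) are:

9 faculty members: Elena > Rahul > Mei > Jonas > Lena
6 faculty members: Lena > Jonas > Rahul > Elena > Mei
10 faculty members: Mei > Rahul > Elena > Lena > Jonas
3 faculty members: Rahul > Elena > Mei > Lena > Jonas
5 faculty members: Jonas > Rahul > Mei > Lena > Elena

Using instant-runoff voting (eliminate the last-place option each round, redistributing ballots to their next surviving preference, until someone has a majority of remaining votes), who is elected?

Elena

Round 1: Elena 9, Lena 6, Jonas 5, Mei 10, Rahul 3. Eliminate Rahul.
Round 2: Elena 12, Lena 6, Jonas 5, Mei 10. Eliminate Jonas.
Round 3: Elena 12, Lena 6, Mei 15. Eliminate Lena.
Round 4: Elena 18, Mei 15. Elena has a majority.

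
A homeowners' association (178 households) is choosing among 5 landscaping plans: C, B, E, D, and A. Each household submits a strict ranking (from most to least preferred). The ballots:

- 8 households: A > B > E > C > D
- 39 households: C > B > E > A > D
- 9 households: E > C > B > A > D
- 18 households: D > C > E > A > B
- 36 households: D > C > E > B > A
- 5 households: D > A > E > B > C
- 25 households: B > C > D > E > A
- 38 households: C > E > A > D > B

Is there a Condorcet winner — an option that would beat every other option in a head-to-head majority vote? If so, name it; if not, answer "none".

C

C vs B: 140–38 for C.
C vs E: 156–22 for C.
C vs D: 119–59 for C.
C vs A: 165–13 for C.
C beats every other option head-to-head.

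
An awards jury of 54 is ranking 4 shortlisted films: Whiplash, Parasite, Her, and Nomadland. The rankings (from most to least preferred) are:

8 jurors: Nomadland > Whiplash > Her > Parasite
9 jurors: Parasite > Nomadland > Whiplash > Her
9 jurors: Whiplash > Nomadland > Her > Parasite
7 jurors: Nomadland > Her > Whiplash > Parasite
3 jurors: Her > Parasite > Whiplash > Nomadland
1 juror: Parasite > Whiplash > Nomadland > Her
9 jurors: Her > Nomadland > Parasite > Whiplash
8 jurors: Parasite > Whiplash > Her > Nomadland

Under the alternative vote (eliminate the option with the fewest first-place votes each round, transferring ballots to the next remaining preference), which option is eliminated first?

Round 1: Whiplash 9, Parasite 18, Her 12, Nomadland 15. Eliminate Whiplash.

Whiplash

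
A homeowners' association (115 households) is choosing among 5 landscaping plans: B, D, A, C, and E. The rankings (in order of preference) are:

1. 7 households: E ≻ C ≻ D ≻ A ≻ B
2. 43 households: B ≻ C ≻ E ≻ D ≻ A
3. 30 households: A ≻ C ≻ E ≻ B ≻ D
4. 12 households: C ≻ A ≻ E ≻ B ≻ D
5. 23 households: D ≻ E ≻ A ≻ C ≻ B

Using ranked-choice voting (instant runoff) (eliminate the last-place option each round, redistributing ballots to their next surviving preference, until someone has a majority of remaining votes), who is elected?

Round 1: B 43, D 23, A 30, C 12, E 7. Eliminate E.
Round 2: B 43, D 23, A 30, C 19. Eliminate C.
Round 3: B 43, D 30, A 42. Eliminate D.
Round 4: B 43, A 72. A has a majority.

A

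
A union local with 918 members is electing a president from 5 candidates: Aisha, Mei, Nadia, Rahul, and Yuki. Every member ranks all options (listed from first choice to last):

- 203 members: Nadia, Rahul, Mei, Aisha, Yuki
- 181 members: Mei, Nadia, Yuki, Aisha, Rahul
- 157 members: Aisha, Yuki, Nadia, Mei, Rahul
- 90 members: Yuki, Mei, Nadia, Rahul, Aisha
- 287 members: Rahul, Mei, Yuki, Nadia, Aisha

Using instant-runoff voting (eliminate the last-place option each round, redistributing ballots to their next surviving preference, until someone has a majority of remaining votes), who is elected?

Round 1: Aisha 157, Mei 181, Nadia 203, Rahul 287, Yuki 90. Eliminate Yuki.
Round 2: Aisha 157, Mei 271, Nadia 203, Rahul 287. Eliminate Aisha.
Round 3: Mei 271, Nadia 360, Rahul 287. Eliminate Mei.
Round 4: Nadia 631, Rahul 287. Nadia has a majority.

Nadia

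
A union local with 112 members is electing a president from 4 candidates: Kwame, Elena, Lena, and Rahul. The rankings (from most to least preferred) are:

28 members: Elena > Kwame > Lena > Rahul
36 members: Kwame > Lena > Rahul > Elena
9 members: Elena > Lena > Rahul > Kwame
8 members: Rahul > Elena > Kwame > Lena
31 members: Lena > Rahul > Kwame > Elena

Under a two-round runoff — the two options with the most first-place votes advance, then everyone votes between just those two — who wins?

Round 1 first-place votes: Kwame 36, Elena 37, Lena 31, Rahul 8.
Elena and Kwame advance.
Runoff: Elena is preferred to Kwame by 45 voters; Kwame by 67.
Kwame wins the runoff.

Kwame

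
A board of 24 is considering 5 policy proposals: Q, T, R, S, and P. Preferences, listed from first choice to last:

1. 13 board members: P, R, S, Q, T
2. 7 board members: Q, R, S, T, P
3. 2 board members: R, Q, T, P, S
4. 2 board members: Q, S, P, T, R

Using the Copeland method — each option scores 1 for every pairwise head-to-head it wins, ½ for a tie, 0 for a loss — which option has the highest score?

P

Q: beats T; loses to R, S, and P → score 1.
T: loses to Q, R, S, and P → score 0.
R: beats Q, T, and S; loses to P → score 3.
S: beats Q and T; loses to R and P → score 2.
P: beats Q, T, R, and S → score 4.
P has the best pairwise record.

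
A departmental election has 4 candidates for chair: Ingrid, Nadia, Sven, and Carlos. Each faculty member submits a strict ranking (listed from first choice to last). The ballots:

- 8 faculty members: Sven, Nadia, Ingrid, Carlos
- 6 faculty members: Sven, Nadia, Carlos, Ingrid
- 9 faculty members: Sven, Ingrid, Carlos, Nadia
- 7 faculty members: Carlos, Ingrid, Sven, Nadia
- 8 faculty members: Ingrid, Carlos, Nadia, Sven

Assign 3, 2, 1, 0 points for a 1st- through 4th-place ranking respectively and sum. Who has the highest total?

Ingrid: 8·1 + 6·0 + 9·2 + 7·2 + 8·3 = 64
Nadia: 8·2 + 6·2 + 9·0 + 7·0 + 8·1 = 36
Sven: 8·3 + 6·3 + 9·3 + 7·1 + 8·0 = 76
Carlos: 8·0 + 6·1 + 9·1 + 7·3 + 8·2 = 52
Sven has the highest Borda score (76).

Sven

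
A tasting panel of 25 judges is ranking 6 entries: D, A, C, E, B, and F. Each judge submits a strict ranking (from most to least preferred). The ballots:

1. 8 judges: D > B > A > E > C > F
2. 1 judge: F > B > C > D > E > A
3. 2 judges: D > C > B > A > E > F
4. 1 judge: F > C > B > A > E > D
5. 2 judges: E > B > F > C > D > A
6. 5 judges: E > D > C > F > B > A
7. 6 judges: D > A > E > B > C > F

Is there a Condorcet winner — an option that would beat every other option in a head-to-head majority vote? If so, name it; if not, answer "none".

D vs A: 24–1 for D.
D vs C: 21–4 for D.
D vs E: 17–8 for D.
D vs B: 21–4 for D.
D vs F: 21–4 for D.
D beats every other option head-to-head.

D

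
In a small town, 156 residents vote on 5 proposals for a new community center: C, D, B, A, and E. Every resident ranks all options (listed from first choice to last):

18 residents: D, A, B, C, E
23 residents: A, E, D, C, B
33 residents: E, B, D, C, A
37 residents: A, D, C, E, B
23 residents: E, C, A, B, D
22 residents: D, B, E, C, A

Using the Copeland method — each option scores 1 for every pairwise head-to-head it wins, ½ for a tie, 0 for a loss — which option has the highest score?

C: beats B; ties A; loses to D and E → score 1.5.
D: beats C and B; loses to A and E → score 2.
B: loses to C, D, A, and E → score 0.
A: beats D and B; ties C and E → score 3.
E: beats C, D, and B; ties A → score 3.5.
E has the best pairwise record.

E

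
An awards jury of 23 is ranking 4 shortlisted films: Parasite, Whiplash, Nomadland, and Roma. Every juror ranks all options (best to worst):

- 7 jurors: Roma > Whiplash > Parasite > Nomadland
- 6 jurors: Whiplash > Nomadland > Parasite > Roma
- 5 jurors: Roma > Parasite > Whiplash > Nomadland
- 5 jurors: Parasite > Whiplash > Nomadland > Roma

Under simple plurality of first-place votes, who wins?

First-place votes: Parasite 5, Whiplash 6, Nomadland 0, Roma 12.
Roma has the most first-place votes.

Roma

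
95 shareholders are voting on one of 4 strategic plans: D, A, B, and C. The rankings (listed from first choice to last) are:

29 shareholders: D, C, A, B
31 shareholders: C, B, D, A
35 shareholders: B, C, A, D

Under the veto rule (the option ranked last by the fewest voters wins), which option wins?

Last-place votes: D 35, A 31, B 29, C 0.
C is ranked last by the fewest voters, so C wins.

C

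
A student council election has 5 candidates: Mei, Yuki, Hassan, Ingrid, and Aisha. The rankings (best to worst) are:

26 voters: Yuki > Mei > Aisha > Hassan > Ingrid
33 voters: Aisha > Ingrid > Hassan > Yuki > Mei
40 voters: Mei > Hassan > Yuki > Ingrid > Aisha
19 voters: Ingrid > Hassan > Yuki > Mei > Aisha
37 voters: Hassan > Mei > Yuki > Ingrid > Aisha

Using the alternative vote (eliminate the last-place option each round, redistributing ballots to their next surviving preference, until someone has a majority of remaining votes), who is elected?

Hassan

Round 1: Mei 40, Yuki 26, Hassan 37, Ingrid 19, Aisha 33. Eliminate Ingrid.
Round 2: Mei 40, Yuki 26, Hassan 56, Aisha 33. Eliminate Yuki.
Round 3: Mei 66, Hassan 56, Aisha 33. Eliminate Aisha.
Round 4: Mei 66, Hassan 89. Hassan has a majority.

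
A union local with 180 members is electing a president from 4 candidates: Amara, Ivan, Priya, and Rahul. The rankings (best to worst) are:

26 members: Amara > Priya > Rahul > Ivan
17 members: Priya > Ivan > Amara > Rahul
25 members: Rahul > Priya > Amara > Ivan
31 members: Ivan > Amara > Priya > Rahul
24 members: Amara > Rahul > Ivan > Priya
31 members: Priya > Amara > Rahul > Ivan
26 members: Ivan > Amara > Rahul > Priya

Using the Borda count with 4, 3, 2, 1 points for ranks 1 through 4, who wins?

Amara: 26·4 + 17·2 + 25·2 + 31·3 + 24·4 + 31·3 + 26·3 = 548
Ivan: 26·1 + 17·3 + 25·1 + 31·4 + 24·2 + 31·1 + 26·4 = 409
Priya: 26·3 + 17·4 + 25·3 + 31·2 + 24·1 + 31·4 + 26·1 = 457
Rahul: 26·2 + 17·1 + 25·4 + 31·1 + 24·3 + 31·2 + 26·2 = 386
Amara has the highest Borda score (548).

Amara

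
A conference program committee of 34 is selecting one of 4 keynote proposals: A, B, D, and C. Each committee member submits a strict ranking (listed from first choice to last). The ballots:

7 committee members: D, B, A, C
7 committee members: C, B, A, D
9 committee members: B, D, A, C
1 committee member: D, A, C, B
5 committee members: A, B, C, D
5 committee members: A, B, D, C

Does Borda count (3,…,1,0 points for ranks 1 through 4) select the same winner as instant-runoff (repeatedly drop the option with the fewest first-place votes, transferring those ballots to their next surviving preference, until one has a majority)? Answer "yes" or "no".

Borda — scores: A 55, B 75, D 47, C 27. Winner: B.
Instant-runoff — R1 A 10, B 9, D 8, C 7 (C out); R2 A 10, B 16, D 8 (D out); R3 A 11, B 23 (B winner). Winner: B.
The two methods agree.

yes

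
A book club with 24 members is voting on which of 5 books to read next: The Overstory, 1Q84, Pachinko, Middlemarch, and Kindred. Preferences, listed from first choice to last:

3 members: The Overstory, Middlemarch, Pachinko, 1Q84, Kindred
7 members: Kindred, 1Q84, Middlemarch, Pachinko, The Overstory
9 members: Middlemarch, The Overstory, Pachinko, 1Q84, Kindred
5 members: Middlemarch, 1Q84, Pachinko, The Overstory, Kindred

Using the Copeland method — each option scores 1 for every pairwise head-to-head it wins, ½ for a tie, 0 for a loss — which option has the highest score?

Middlemarch

The Overstory: beats Kindred; ties 1Q84 and Pachinko; loses to Middlemarch → score 2.
1Q84: beats Kindred; ties The Overstory and Pachinko; loses to Middlemarch → score 2.
Pachinko: beats Kindred; ties The Overstory and 1Q84; loses to Middlemarch → score 2.
Middlemarch: beats The Overstory, 1Q84, Pachinko, and Kindred → score 4.
Kindred: loses to The Overstory, 1Q84, Pachinko, and Middlemarch → score 0.
Middlemarch has the best pairwise record.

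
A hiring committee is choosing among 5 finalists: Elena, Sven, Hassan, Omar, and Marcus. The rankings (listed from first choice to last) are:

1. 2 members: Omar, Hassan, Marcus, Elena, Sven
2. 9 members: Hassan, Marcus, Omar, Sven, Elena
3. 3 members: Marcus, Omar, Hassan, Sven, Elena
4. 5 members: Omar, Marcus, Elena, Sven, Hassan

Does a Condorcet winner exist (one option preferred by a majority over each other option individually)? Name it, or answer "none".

Checking pairwise contests:
Sven beats Elena 12–7.
Hassan beats Sven 14–5.
Omar beats Hassan 10–9.
Marcus beats Omar 12–7.
Hassan beats Marcus 11–8.
Every option loses at least one head-to-head, so there is no Condorcet winner.

none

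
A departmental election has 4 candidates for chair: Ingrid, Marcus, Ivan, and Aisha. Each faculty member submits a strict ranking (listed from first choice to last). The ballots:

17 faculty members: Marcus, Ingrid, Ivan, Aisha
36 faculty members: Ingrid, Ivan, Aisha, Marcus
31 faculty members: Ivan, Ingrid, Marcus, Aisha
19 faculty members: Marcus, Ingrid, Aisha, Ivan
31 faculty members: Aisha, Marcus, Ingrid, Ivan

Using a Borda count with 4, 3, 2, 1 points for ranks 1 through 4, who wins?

Ingrid

Ingrid: 17·3 + 36·4 + 31·3 + 19·3 + 31·2 = 407
Marcus: 17·4 + 36·1 + 31·2 + 19·4 + 31·3 = 335
Ivan: 17·2 + 36·3 + 31·4 + 19·1 + 31·1 = 316
Aisha: 17·1 + 36·2 + 31·1 + 19·2 + 31·4 = 282
Ingrid has the highest Borda score (407).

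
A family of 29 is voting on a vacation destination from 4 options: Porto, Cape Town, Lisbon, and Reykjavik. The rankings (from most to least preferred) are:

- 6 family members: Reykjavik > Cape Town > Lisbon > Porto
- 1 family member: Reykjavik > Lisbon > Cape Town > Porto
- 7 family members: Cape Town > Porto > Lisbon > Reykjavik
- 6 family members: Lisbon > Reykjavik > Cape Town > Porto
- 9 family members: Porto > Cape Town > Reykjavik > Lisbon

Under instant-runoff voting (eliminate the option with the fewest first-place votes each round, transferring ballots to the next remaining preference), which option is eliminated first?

Lisbon

Round 1: Porto 9, Cape Town 7, Lisbon 6, Reykjavik 7. Eliminate Lisbon.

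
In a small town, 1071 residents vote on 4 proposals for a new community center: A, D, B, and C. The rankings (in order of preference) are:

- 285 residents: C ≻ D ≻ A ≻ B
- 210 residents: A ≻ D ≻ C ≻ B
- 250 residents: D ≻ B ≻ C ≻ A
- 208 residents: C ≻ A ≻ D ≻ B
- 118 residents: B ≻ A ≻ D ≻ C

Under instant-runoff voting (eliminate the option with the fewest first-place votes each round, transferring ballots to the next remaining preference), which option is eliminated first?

Round 1: A 210, D 250, B 118, C 493. Eliminate B.

B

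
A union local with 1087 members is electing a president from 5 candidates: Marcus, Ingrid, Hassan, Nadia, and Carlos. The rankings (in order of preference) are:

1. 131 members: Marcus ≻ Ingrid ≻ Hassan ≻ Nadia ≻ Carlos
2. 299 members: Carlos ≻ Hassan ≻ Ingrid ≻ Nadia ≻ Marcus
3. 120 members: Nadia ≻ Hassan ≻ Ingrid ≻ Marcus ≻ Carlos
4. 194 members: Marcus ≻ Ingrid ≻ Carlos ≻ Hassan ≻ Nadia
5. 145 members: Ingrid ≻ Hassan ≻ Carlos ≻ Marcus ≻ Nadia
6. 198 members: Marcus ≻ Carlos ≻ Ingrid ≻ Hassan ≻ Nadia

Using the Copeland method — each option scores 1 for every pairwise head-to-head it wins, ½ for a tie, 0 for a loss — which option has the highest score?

Marcus: beats Nadia and Carlos; loses to Ingrid and Hassan → score 2.
Ingrid: beats Marcus, Hassan, Nadia, and Carlos → score 4.
Hassan: beats Marcus and Nadia; loses to Ingrid and Carlos → score 2.
Nadia: loses to Marcus, Ingrid, Hassan, and Carlos → score 0.
Carlos: beats Hassan and Nadia; loses to Marcus and Ingrid → score 2.
Ingrid has the best pairwise record.

Ingrid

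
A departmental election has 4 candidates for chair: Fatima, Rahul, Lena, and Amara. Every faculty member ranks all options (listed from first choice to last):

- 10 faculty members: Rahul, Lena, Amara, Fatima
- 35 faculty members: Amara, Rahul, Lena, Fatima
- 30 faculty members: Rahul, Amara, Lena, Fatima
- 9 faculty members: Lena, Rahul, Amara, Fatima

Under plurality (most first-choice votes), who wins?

First-place votes: Fatima 0, Rahul 40, Lena 9, Amara 35.
Rahul has the most first-place votes.

Rahul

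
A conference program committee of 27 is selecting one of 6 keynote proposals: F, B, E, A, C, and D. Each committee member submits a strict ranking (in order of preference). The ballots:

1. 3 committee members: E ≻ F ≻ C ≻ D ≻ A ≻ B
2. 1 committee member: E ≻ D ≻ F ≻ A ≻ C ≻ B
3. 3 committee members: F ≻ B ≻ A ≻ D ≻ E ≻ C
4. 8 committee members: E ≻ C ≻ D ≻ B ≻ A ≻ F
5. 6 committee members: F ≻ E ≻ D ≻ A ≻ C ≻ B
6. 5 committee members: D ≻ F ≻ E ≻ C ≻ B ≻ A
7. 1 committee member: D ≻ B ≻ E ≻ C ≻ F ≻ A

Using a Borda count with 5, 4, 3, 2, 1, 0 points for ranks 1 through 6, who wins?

F: 3·4 + 1·3 + 3·5 + 8·0 + 6·5 + 5·4 + 1·1 = 81
B: 3·0 + 1·0 + 3·4 + 8·2 + 6·0 + 5·1 + 1·4 = 37
E: 3·5 + 1·5 + 3·1 + 8·5 + 6·4 + 5·3 + 1·3 = 105
A: 3·1 + 1·2 + 3·3 + 8·1 + 6·2 + 5·0 + 1·0 = 34
C: 3·3 + 1·1 + 3·0 + 8·4 + 6·1 + 5·2 + 1·2 = 60
D: 3·2 + 1·4 + 3·2 + 8·3 + 6·3 + 5·5 + 1·5 = 88
E has the highest Borda score (105).

E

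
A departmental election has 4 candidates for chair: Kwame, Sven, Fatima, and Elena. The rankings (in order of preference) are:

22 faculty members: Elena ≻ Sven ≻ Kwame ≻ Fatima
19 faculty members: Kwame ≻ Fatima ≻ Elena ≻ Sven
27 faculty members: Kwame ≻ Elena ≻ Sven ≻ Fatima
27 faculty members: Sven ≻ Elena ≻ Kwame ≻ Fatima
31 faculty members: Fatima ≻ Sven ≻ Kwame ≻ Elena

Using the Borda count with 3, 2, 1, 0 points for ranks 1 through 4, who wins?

Kwame

Kwame: 22·1 + 19·3 + 27·3 + 27·1 + 31·1 = 218
Sven: 22·2 + 19·0 + 27·1 + 27·3 + 31·2 = 214
Fatima: 22·0 + 19·2 + 27·0 + 27·0 + 31·3 = 131
Elena: 22·3 + 19·1 + 27·2 + 27·2 + 31·0 = 193
Kwame has the highest Borda score (218).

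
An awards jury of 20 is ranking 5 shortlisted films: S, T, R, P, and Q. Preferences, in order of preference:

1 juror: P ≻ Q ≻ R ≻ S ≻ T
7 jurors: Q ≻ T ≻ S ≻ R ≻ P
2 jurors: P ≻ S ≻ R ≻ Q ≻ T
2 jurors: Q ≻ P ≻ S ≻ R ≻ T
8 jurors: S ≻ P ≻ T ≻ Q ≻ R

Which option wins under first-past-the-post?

Q

First-place votes: S 8, T 0, R 0, P 3, Q 9.
Q has the most first-place votes.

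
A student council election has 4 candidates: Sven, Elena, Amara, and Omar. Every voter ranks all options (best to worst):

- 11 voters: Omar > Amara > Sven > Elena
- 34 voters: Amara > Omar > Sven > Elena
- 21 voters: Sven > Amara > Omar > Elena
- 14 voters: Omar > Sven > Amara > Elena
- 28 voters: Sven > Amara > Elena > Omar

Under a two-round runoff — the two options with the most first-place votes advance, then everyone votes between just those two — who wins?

Round 1 first-place votes: Sven 49, Elena 0, Amara 34, Omar 25.
Sven and Amara advance.
Runoff: Sven is preferred to Amara by 63 voters; Amara by 45.
Sven wins the runoff.

Sven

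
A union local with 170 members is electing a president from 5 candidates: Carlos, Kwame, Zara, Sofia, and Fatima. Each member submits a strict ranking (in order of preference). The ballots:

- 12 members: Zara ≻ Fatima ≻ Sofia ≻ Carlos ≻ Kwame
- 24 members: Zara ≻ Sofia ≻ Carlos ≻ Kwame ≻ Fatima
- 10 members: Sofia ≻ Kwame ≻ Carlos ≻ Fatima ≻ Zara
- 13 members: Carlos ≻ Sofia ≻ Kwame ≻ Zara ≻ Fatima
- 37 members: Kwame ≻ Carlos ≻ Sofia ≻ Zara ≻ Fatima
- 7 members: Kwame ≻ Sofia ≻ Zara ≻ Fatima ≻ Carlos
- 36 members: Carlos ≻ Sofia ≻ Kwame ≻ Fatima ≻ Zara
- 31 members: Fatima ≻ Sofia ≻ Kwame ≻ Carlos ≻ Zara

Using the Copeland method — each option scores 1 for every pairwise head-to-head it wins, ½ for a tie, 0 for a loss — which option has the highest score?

Carlos: beats Zara, Sofia, and Fatima; ties Kwame → score 3.5.
Kwame: beats Zara and Fatima; ties Carlos; loses to Sofia → score 2.5.
Zara: beats Fatima; loses to Carlos, Kwame, and Sofia → score 1.
Sofia: beats Kwame, Zara, and Fatima; loses to Carlos → score 3.
Fatima: loses to Carlos, Kwame, Zara, and Sofia → score 0.
Carlos has the best pairwise record.

Carlos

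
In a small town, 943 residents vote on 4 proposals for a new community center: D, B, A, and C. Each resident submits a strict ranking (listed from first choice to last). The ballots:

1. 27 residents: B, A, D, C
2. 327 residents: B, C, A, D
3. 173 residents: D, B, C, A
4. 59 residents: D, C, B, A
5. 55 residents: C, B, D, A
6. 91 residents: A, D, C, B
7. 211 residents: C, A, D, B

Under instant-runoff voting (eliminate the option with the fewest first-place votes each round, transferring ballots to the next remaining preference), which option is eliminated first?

A

Round 1: D 232, B 354, A 91, C 266. Eliminate A.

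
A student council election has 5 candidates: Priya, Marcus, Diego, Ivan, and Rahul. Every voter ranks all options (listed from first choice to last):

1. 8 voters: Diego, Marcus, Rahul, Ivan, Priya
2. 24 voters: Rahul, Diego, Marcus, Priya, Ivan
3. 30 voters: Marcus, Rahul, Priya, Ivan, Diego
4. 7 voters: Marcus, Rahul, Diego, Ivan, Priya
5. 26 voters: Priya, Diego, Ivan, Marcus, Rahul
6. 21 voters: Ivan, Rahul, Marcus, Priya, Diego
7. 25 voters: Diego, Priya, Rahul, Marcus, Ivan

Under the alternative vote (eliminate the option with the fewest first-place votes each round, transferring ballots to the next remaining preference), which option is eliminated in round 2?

Round 1: Priya 26, Marcus 37, Diego 33, Ivan 21, Rahul 24. Eliminate Ivan.
Round 2: Priya 26, Marcus 37, Diego 33, Rahul 45. Eliminate Priya.

Priya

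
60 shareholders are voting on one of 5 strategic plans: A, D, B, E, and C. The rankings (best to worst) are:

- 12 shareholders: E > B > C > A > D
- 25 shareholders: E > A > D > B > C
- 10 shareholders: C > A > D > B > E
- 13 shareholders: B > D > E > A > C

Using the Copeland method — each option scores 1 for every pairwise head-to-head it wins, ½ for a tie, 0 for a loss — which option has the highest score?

A: beats D, B, and C; loses to E → score 3.
D: beats B and C; loses to A and E → score 2.
B: beats C; loses to A, D, and E → score 1.
E: beats A, D, B, and C → score 4.
C: loses to A, D, B, and E → score 0.
E has the best pairwise record.

E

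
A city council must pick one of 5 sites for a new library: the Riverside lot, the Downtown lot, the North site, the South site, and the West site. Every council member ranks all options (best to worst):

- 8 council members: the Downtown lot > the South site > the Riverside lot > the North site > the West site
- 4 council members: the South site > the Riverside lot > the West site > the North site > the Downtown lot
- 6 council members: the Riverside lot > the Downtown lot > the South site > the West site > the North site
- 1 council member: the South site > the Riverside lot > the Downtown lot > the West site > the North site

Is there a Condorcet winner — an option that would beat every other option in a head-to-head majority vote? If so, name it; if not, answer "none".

none

Checking pairwise contests:
the South site beats the Riverside lot 13–6.
the Riverside lot beats the Downtown lot 11–8.
the Riverside lot beats the North site 19–0.
the Downtown lot beats the South site 14–5.
the Riverside lot beats the West site 19–0.
Every option loses at least one head-to-head, so there is no Condorcet winner.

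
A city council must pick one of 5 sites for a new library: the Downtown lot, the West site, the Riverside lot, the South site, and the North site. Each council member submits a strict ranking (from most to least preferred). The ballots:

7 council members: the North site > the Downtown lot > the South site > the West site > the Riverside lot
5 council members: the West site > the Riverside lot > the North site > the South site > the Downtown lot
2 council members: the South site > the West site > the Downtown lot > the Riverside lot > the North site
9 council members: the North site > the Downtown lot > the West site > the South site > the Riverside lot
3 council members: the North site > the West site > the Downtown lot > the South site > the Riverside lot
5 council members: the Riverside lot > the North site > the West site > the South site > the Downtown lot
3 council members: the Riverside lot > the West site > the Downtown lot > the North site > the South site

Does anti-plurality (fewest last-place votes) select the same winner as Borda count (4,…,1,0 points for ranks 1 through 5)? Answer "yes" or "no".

Anti-plurality — last-place votes: the Downtown lot 10, the West site 0, the Riverside lot 19, the South site 3, the North site 2. Winner: the West site.
Borda — scores: the Downtown lot 64, the West site 79, the Riverside lot 49, the South site 44, the North site 104. Winner: the North site.
The two methods disagree.

no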